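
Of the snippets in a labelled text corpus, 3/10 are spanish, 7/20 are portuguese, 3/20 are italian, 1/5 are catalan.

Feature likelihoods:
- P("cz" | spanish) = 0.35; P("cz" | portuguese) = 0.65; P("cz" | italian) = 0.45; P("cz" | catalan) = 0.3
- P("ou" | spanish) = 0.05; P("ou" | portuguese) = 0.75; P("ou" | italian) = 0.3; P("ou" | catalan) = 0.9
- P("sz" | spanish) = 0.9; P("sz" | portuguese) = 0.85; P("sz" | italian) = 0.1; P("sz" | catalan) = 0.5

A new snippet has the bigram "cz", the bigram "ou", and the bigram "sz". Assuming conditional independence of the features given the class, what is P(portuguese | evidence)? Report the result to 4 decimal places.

0.8112

spanish: 0.3 × 0.35 × 0.05 × 0.9 = 0.004725
portuguese: 0.35 × 0.65 × 0.75 × 0.85 = 0.14503125
italian: 0.15 × 0.45 × 0.3 × 0.1 = 0.002025
catalan: 0.2 × 0.3 × 0.9 × 0.5 = 0.027
P(portuguese | x) = 0.14503125 / 0.17878125 ≈ 0.8112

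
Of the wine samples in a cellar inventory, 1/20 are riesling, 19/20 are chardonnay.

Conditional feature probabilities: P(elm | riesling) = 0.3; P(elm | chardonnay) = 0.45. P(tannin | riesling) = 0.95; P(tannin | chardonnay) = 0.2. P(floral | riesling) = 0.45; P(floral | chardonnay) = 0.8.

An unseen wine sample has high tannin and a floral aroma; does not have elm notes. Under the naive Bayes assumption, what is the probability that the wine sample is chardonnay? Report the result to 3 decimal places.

riesling: 0.05 × (1−0.3) × 0.95 × 0.45 = 0.0149625
chardonnay: 0.95 × (1−0.45) × 0.2 × 0.8 = 0.0836
P(chardonnay | x) = 0.0836 / 0.0985625 ≈ 0.848

0.848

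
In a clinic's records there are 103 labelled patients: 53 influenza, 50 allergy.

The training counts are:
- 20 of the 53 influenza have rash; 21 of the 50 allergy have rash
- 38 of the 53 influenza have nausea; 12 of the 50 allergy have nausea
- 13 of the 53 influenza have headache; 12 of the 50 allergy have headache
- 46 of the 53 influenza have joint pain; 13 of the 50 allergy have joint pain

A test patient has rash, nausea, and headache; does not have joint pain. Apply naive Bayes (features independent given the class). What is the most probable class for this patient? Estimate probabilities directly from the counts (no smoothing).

influenza: (53/103) × (20/53) × (38/53) × (13/53) × (7/53) ≈ 0.00451014
allergy: (50/103) × (21/50) × (12/50) × (12/50) × (37/50) ≈ 0.00869033
Highest score → allergy.

allergy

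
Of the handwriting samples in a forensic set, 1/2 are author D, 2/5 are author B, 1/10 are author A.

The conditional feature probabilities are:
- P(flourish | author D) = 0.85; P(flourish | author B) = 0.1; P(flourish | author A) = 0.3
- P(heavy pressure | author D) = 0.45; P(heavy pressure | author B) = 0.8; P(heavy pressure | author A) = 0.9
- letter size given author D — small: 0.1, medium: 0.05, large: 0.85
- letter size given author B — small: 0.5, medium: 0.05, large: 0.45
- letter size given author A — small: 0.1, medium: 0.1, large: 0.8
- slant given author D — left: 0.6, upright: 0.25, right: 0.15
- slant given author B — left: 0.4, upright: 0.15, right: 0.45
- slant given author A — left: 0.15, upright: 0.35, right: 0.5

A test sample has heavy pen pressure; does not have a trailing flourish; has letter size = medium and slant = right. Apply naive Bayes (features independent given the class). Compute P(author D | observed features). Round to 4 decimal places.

author D: 0.5 × (1−0.85) × 0.45 × 0.05 × 0.15 = 0.000253125
author B: 0.4 × (1−0.1) × 0.8 × 0.05 × 0.45 = 0.00648
author A: 0.1 × (1−0.3) × 0.9 × 0.1 × 0.5 = 0.00315
P(author D | x) = 0.000253125 / 0.009883125 ≈ 0.0256

0.0256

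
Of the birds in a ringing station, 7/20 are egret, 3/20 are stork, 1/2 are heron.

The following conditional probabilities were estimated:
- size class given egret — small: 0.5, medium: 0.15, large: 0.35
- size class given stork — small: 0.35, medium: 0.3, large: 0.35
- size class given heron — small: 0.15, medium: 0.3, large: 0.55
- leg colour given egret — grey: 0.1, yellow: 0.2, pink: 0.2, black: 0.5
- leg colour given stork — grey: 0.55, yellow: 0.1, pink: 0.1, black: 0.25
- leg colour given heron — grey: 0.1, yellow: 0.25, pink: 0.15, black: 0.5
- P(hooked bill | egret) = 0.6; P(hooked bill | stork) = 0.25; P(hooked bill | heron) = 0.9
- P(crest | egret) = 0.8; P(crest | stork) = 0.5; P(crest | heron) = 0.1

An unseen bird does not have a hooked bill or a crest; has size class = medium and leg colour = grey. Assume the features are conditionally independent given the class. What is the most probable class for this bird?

egret: 0.35 × 0.15 × 0.1 × (1−0.6) × (1−0.8) = 0.00042
stork: 0.15 × 0.3 × 0.55 × (1−0.25) × (1−0.5) = 0.00928125
heron: 0.5 × 0.3 × 0.1 × (1−0.9) × (1−0.1) = 0.00135
Highest score → stork.

stork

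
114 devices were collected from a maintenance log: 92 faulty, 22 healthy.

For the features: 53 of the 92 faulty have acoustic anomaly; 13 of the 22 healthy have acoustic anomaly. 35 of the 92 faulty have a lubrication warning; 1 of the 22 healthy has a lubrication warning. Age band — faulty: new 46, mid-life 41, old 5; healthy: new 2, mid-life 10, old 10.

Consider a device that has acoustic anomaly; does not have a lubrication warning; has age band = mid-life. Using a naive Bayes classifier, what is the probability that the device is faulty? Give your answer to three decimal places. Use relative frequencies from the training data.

faulty: (92/114) × (53/92) × (57/92) × (41/92) ≈ 0.128367
healthy: (22/114) × (13/22) × (21/22) × (10/22) ≈ 0.049478
P(faulty | x) = 0.128367 / 0.177845 ≈ 0.722

0.722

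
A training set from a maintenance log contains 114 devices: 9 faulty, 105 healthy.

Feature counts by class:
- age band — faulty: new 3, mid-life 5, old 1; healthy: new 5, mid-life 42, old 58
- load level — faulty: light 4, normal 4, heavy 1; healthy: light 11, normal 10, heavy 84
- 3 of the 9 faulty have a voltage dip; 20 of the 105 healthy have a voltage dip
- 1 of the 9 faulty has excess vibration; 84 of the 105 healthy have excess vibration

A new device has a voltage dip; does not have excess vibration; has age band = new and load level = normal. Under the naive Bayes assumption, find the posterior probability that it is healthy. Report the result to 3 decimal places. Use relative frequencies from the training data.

0.044

faulty: (9/114) × (3/9) × (4/9) × (3/9) × (8/9) ≈ 0.00346545
healthy: (105/114) × (5/105) × (10/105) × (20/105) × (21/105) ≈ 0.000159128
P(healthy | x) = 0.000159128 / 0.003624578 ≈ 0.044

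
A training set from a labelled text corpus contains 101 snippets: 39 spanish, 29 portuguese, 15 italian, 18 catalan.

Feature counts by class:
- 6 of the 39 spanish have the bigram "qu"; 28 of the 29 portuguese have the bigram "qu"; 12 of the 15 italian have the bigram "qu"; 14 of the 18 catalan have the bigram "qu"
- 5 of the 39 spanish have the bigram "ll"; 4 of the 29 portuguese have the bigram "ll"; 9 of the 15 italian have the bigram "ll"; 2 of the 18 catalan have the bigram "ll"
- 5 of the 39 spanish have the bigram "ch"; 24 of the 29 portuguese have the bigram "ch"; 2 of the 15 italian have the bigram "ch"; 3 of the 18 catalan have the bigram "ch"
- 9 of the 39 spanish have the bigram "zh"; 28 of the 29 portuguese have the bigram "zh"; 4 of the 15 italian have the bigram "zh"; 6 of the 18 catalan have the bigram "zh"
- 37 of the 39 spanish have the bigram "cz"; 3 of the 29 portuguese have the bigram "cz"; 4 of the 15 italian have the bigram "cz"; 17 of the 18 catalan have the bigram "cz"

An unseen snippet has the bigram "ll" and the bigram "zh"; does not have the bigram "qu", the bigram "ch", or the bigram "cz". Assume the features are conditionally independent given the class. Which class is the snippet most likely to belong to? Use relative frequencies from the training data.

spanish: (39/101) × (33/39) × (5/39) × (34/39) × (9/39) × (2/39) ≈ 0.000432171
portuguese: (29/101) × (1/29) × (4/29) × (5/29) × (28/29) × (26/29) ≈ 0.000203821
italian: (15/101) × (3/15) × (9/15) × (13/15) × (4/15) × (11/15) ≈ 0.00302046
catalan: (18/101) × (4/18) × (2/18) × (15/18) × (6/18) × (1/18) ≈ 0.000067908
Highest score → italian.

italian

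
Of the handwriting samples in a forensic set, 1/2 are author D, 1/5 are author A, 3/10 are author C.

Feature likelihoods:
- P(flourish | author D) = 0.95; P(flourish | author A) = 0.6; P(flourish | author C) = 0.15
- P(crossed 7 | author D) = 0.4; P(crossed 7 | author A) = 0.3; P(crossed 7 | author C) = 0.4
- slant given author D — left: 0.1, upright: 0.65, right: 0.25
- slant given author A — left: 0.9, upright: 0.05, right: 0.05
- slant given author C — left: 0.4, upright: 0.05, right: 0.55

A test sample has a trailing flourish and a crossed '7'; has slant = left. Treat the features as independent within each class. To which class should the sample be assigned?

author D: 0.5 × 0.95 × 0.4 × 0.1 = 0.019
author A: 0.2 × 0.6 × 0.3 × 0.9 = 0.0324
author C: 0.3 × 0.15 × 0.4 × 0.4 = 0.0072
Highest score → author A.

author A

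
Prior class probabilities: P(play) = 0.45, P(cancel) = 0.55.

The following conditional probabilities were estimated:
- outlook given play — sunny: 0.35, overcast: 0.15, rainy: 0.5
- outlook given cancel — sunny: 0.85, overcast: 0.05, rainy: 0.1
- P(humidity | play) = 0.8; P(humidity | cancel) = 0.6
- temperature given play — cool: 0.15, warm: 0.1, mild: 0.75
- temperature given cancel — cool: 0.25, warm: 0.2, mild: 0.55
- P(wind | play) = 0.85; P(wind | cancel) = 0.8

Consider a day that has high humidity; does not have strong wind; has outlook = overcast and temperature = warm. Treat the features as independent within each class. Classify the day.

play: 0.45 × 0.15 × 0.8 × 0.1 × (1−0.85) = 0.00081
cancel: 0.55 × 0.05 × 0.6 × 0.2 × (1−0.8) = 0.00066
Highest score → play.

play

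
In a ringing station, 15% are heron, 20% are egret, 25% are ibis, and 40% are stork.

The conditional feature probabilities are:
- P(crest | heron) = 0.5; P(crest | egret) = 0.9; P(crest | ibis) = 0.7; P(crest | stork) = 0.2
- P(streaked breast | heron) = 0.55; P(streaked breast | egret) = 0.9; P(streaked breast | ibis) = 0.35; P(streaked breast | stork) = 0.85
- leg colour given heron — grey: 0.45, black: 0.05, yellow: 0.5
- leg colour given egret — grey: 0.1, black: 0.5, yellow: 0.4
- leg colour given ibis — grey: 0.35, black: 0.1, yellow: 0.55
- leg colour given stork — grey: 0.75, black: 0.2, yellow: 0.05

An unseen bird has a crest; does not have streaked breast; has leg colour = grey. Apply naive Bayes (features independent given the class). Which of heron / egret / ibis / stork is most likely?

heron: 0.15 × 0.5 × (1−0.55) × 0.45 = 0.0151875
egret: 0.2 × 0.9 × (1−0.9) × 0.1 = 0.0018
ibis: 0.25 × 0.7 × (1−0.35) × 0.35 = 0.0398125
stork: 0.4 × 0.2 × (1−0.85) × 0.75 = 0.009
Highest score → ibis.

ibis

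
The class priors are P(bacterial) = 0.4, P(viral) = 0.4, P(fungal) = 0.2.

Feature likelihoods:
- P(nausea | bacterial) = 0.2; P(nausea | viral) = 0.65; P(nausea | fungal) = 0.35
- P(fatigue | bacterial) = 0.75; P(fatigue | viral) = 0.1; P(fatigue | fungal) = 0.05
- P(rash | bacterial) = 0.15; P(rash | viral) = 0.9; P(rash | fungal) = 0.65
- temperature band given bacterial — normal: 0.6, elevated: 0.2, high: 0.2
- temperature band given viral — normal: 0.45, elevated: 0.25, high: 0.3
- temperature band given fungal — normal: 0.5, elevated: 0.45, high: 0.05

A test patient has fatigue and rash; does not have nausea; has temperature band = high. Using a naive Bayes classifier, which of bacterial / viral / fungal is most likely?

bacterial

bacterial: 0.4 × (1−0.2) × 0.75 × 0.15 × 0.2 = 0.0072
viral: 0.4 × (1−0.65) × 0.1 × 0.9 × 0.3 = 0.00378
fungal: 0.2 × (1−0.35) × 0.05 × 0.65 × 0.05 = 0.00021125
Highest score → bacterial.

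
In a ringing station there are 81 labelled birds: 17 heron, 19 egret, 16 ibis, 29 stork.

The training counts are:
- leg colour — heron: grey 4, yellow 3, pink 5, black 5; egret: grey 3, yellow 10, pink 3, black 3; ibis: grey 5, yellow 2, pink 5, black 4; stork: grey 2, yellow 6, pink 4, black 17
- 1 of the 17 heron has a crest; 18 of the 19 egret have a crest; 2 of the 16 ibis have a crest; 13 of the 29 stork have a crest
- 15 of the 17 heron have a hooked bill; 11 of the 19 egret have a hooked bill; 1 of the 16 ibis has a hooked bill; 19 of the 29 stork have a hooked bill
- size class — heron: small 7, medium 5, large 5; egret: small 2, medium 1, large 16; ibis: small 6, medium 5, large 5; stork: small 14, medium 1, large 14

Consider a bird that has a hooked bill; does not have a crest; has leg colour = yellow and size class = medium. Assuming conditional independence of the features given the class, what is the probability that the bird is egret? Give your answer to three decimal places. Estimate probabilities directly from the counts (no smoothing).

0.019

heron: (17/81) × (3/17) × (16/17) × (15/17) × (5/17) ≈ 0.00904629
egret: (19/81) × (10/19) × (1/19) × (11/19) × (1/19) ≈ 0.000197992
ibis: (16/81) × (2/16) × (14/16) × (1/16) × (5/16) ≈ 0.000421971
stork: (29/81) × (6/29) × (16/29) × (19/29) × (1/29) ≈ 0.000923306
P(egret | x) = 0.000197992 / 0.010589559 ≈ 0.019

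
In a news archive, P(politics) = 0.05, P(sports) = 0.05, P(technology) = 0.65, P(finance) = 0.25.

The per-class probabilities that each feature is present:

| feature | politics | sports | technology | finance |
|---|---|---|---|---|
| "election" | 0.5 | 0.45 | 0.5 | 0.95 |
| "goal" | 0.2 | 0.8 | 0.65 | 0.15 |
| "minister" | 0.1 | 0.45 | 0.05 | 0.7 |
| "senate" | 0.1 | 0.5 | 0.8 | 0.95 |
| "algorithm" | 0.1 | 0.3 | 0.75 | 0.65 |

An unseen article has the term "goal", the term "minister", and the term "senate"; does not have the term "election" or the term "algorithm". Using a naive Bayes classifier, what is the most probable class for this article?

sports

politics: 0.05 × (1−0.5) × 0.2 × 0.1 × 0.1 × (1−0.1) = 0.000045
sports: 0.05 × (1−0.45) × 0.8 × 0.45 × 0.5 × (1−0.3) = 0.003465
technology: 0.65 × (1−0.5) × 0.65 × 0.05 × 0.8 × (1−0.75) = 0.0021125
finance: 0.25 × (1−0.95) × 0.15 × 0.7 × 0.95 × (1−0.65) = 0.00043640625
Highest score → sports.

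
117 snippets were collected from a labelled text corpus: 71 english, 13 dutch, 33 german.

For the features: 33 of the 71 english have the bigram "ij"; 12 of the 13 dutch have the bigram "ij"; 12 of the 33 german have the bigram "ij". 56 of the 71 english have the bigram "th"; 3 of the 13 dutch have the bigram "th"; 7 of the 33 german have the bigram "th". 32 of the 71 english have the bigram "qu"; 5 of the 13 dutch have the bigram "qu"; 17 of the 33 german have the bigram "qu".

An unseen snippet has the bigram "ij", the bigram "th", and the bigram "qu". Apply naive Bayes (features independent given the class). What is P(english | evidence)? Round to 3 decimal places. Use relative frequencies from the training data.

0.832

english: (71/117) × (33/71) × (56/71) × (32/71) ≈ 0.100265
dutch: (13/117) × (12/13) × (3/13) × (5/13) ≈ 0.00910332
german: (33/117) × (12/33) × (7/33) × (17/33) ≈ 0.0112076
P(english | x) = 0.100265 / 0.12057592 ≈ 0.832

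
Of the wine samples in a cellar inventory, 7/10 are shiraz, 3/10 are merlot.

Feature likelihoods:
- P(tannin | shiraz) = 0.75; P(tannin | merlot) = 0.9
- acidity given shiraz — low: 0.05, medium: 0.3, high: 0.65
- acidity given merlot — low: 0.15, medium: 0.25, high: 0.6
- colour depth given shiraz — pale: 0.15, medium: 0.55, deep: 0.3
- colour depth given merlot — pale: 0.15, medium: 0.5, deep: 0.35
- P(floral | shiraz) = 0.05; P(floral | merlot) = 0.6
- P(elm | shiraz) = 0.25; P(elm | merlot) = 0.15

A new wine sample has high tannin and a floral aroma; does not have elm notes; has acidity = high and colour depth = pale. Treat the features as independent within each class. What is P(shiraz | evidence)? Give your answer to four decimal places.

shiraz: 0.7 × 0.75 × 0.65 × 0.15 × 0.05 × (1−0.25) = 0.00191953125
merlot: 0.3 × 0.9 × 0.6 × 0.15 × 0.6 × (1−0.15) = 0.012393
P(shiraz | x) = 0.00191953125 / 0.01431253125 ≈ 0.1341

0.1341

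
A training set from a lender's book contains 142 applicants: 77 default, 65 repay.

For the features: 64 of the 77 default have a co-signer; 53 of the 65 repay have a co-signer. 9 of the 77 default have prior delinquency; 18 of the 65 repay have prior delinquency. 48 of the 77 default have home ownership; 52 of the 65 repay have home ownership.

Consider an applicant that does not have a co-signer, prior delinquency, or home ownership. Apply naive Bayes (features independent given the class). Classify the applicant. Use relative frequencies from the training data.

default: (77/142) × (13/77) × (68/77) × (29/77) ≈ 0.0304495
repay: (65/142) × (12/65) × (47/65) × (13/65) ≈ 0.012221
Highest score → default.

default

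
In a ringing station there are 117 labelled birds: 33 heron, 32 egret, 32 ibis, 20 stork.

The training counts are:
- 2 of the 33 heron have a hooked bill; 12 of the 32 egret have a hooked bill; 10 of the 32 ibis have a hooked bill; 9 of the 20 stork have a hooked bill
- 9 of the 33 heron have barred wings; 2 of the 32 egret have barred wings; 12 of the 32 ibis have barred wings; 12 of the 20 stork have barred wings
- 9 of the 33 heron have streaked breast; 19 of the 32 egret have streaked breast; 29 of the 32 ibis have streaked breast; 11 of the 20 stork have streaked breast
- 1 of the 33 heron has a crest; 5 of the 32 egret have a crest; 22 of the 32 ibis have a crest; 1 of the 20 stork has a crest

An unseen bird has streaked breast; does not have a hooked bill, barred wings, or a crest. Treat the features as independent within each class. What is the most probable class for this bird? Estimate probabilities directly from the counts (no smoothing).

heron: (33/117) × (31/33) × (24/33) × (9/33) × (32/33) ≈ 0.050961
egret: (32/117) × (20/32) × (30/32) × (19/32) × (27/32) ≈ 0.0802847
ibis: (32/117) × (22/32) × (20/32) × (29/32) × (10/32) ≈ 0.0332824
stork: (20/117) × (11/20) × (8/20) × (11/20) × (19/20) ≈ 0.0196496
Highest score → egret.

egret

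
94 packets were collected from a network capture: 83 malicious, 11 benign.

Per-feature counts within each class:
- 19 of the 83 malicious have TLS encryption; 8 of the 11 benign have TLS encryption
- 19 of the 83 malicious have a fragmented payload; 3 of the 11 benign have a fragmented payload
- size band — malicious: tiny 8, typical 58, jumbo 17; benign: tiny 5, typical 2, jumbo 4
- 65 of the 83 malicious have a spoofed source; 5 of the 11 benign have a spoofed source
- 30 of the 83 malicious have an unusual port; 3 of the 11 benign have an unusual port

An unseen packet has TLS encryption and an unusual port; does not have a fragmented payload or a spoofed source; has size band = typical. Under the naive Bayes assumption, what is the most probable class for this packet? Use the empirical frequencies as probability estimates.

malicious

malicious: (83/94) × (19/83) × (64/83) × (58/83) × (18/83) × (30/83) ≈ 0.00853719
benign: (11/94) × (8/11) × (8/11) × (2/11) × (6/11) × (3/11) ≈ 0.00167411
Highest score → malicious.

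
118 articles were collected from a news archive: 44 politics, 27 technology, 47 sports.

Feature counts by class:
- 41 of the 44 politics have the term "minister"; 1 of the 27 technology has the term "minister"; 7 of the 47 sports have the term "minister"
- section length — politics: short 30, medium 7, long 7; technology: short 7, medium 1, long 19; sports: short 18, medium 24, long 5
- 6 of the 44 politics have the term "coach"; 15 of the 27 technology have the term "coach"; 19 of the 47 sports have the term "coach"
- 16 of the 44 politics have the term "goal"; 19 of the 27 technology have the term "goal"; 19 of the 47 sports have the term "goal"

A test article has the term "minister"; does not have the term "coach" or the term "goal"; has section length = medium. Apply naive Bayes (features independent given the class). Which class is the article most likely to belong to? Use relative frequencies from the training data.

politics

politics: (44/118) × (41/44) × (7/44) × (38/44) × (28/44) ≈ 0.0303797
technology: (27/118) × (1/27) × (1/27) × (12/27) × (8/27) ≈ 0.0000413331
sports: (47/118) × (7/47) × (24/47) × (28/47) × (28/47) ≈ 0.010751
Highest score → politics.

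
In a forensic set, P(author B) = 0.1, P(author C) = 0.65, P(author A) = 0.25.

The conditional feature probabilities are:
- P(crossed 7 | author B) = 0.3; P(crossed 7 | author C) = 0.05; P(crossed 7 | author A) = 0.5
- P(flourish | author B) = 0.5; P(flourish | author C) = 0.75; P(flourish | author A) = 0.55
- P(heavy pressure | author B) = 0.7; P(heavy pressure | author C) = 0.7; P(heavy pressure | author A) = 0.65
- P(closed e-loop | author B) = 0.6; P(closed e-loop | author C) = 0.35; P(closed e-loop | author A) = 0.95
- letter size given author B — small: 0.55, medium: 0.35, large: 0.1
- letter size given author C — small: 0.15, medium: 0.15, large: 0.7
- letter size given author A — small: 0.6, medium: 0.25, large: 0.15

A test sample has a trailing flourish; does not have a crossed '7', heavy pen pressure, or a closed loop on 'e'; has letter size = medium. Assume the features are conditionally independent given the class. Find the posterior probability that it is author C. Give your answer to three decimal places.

0.884

author B: 0.1 × (1−0.3) × 0.5 × (1−0.7) × (1−0.6) × 0.35 = 0.00147
author C: 0.65 × (1−0.05) × 0.75 × (1−0.7) × (1−0.35) × 0.15 = 0.01354640625
author A: 0.25 × (1−0.5) × 0.55 × (1−0.65) × (1−0.95) × 0.25 = 0.00030078125
P(author C | x) = 0.01354640625 / 0.0153171875 ≈ 0.884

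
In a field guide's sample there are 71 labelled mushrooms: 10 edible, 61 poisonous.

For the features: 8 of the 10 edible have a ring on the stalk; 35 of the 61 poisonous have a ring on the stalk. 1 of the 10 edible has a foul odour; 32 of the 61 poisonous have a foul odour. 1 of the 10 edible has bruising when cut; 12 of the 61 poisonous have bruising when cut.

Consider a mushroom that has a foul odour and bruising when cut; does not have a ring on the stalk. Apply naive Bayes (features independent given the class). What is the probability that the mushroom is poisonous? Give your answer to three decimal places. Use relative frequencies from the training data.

edible: (10/71) × (2/10) × (1/10) × (1/10) ≈ 0.00028169
poisonous: (61/71) × (26/61) × (32/61) × (12/61) ≈ 0.0377908
P(poisonous | x) = 0.0377908 / 0.03807249 ≈ 0.993

0.993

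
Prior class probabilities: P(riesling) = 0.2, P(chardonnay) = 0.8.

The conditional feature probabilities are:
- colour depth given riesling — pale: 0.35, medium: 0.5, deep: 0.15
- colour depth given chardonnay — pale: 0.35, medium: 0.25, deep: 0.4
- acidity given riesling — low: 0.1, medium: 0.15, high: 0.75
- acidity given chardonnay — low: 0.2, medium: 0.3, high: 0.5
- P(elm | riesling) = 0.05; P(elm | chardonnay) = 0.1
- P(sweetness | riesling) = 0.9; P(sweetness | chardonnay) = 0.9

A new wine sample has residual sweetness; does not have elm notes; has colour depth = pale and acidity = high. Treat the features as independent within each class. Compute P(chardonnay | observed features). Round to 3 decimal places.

0.716

riesling: 0.2 × 0.35 × 0.75 × (1−0.05) × 0.9 = 0.0448875
chardonnay: 0.8 × 0.35 × 0.5 × (1−0.1) × 0.9 = 0.1134
P(chardonnay | x) = 0.1134 / 0.1582875 ≈ 0.716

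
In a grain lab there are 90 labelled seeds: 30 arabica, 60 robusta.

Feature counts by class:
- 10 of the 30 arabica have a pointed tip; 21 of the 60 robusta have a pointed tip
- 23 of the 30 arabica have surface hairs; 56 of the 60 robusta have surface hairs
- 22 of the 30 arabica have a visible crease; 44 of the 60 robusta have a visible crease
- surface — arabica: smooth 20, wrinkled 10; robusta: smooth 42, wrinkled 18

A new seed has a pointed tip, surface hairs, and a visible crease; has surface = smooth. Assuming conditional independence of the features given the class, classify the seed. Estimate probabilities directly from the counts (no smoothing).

robusta

arabica: (30/90) × (10/30) × (23/30) × (22/30) × (20/30) ≈ 0.0416461
robusta: (60/90) × (21/60) × (56/60) × (44/60) × (42/60) ≈ 0.111793
Highest score → robusta.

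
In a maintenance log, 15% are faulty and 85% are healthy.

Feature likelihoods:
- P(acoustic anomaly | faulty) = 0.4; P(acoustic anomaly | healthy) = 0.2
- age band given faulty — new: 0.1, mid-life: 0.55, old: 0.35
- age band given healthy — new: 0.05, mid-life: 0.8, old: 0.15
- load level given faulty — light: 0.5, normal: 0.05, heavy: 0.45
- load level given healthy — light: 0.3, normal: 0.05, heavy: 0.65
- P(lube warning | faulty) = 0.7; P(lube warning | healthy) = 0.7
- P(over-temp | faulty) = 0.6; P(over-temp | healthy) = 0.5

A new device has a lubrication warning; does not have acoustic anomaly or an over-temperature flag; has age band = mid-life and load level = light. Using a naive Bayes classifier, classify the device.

healthy

faulty: 0.15 × (1−0.4) × 0.55 × 0.5 × 0.7 × (1−0.6) = 0.00693
healthy: 0.85 × (1−0.2) × 0.8 × 0.3 × 0.7 × (1−0.5) = 0.05712
Highest score → healthy.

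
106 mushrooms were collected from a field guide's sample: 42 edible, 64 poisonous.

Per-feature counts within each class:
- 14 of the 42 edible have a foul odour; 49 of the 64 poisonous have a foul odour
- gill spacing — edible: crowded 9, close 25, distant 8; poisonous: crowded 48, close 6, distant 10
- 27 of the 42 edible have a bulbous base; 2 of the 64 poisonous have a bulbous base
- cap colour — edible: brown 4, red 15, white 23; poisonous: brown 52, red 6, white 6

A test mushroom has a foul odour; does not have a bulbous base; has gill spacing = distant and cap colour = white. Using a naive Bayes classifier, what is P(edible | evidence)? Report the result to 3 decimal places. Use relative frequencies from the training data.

edible: (42/106) × (14/42) × (8/42) × (15/42) × (23/42) ≈ 0.00492021
poisonous: (64/106) × (49/64) × (10/64) × (62/64) × (6/64) ≈ 0.00655984
P(edible | x) = 0.00492021 / 0.01148005 ≈ 0.429

0.429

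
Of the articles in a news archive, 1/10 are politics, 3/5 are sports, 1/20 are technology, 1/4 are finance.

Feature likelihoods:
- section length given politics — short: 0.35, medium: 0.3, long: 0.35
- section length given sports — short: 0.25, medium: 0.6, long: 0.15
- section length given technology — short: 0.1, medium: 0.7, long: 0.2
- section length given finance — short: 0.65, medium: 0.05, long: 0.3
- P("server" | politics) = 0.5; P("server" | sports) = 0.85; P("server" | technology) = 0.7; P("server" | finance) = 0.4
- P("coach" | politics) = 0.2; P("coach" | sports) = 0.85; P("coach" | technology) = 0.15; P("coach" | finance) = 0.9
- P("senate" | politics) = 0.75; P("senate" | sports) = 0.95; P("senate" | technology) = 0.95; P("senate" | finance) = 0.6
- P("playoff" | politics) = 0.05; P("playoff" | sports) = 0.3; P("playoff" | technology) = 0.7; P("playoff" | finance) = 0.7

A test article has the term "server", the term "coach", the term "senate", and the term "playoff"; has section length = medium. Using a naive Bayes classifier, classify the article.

sports

politics: 0.1 × 0.3 × 0.5 × 0.2 × 0.75 × 0.05 = 0.0001125
sports: 0.6 × 0.6 × 0.85 × 0.85 × 0.95 × 0.3 = 0.0741285
technology: 0.05 × 0.7 × 0.7 × 0.15 × 0.95 × 0.7 = 0.002443875
finance: 0.25 × 0.05 × 0.4 × 0.9 × 0.6 × 0.7 = 0.00189
Highest score → sports.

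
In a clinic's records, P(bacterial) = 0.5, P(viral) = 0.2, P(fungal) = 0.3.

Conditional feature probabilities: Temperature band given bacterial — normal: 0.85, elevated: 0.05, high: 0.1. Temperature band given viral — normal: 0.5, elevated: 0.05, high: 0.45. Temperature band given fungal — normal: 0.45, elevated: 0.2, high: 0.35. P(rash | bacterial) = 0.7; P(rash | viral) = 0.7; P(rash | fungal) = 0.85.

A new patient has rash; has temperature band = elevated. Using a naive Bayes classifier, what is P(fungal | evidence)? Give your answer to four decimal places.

0.6755

bacterial: 0.5 × 0.05 × 0.7 = 0.0175
viral: 0.2 × 0.05 × 0.7 = 0.007
fungal: 0.3 × 0.2 × 0.85 = 0.051
P(fungal | x) = 0.051 / 0.0755 ≈ 0.6755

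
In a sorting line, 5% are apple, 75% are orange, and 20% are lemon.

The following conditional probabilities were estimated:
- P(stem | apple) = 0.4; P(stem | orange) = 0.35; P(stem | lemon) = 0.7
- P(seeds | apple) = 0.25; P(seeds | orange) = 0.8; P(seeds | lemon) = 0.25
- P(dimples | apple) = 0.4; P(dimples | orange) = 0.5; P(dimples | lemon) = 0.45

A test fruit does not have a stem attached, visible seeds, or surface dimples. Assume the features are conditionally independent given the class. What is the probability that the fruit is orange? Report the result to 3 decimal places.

0.560

apple: 0.05 × (1−0.4) × (1−0.25) × (1−0.4) = 0.0135
orange: 0.75 × (1−0.35) × (1−0.8) × (1−0.5) = 0.04875
lemon: 0.2 × (1−0.7) × (1−0.25) × (1−0.45) = 0.02475
P(orange | x) = 0.04875 / 0.087 ≈ 0.560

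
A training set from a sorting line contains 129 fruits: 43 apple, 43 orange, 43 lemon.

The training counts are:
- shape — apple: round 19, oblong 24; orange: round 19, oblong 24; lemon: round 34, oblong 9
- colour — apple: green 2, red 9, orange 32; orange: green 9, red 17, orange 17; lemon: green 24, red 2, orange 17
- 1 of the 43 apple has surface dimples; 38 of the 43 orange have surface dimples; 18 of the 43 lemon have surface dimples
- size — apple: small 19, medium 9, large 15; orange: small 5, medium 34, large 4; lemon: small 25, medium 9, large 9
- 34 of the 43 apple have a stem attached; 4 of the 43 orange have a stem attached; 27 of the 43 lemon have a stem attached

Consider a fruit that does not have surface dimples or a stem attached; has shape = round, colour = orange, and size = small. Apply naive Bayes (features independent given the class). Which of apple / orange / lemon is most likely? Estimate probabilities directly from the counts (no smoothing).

lemon

apple: (43/129) × (19/43) × (32/43) × (42/43) × (19/43) × (9/43) ≈ 0.00990115
orange: (43/129) × (19/43) × (17/43) × (5/43) × (5/43) × (39/43) ≈ 0.000714075
lemon: (43/129) × (34/43) × (17/43) × (25/43) × (25/43) × (16/43) ≈ 0.0131058
Highest score → lemon.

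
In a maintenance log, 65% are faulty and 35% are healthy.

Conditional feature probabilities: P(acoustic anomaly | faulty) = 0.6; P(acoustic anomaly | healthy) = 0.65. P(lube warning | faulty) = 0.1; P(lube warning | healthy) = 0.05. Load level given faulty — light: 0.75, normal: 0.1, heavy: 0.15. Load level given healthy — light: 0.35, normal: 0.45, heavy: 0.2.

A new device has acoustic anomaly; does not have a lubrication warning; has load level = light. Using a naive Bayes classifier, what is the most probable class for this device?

faulty

faulty: 0.65 × 0.6 × (1−0.1) × 0.75 = 0.26325
healthy: 0.35 × 0.65 × (1−0.05) × 0.35 = 0.07564375
Highest score → faulty.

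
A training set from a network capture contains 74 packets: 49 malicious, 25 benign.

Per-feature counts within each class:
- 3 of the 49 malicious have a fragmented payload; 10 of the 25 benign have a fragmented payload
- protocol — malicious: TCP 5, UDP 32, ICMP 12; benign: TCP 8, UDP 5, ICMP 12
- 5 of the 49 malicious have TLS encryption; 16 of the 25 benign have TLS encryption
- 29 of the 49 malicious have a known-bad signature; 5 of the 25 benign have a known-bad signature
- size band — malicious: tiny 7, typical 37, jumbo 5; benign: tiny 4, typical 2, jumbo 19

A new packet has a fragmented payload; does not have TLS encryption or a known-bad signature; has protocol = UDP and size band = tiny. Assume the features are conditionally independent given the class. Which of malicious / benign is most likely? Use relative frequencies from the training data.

malicious: (49/74) × (3/49) × (32/49) × (44/49) × (20/49) × (7/49) ≈ 0.00138623
benign: (25/74) × (10/25) × (5/25) × (9/25) × (20/25) × (4/25) ≈ 0.00124541
Highest score → malicious.

malicious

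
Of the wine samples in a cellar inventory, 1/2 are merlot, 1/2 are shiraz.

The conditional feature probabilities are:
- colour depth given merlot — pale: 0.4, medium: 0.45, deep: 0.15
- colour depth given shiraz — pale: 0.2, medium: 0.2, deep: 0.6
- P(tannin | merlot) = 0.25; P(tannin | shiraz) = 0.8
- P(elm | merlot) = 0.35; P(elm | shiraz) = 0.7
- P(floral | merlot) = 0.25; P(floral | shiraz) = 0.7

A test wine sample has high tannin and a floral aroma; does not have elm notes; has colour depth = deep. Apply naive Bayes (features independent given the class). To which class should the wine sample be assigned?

merlot: 0.5 × 0.15 × 0.25 × (1−0.35) × 0.25 = 0.003046875
shiraz: 0.5 × 0.6 × 0.8 × (1−0.7) × 0.7 = 0.0504
Highest score → shiraz.

shiraz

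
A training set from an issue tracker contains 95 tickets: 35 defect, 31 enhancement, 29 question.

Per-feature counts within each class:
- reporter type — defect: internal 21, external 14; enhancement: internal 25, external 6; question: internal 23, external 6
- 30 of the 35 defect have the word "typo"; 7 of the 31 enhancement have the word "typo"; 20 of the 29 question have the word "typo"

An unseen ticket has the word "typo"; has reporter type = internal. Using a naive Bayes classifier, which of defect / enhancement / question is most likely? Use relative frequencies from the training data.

defect: (35/95) × (21/35) × (30/35) ≈ 0.189474
enhancement: (31/95) × (25/31) × (7/31) ≈ 0.0594228
question: (29/95) × (23/29) × (20/29) ≈ 0.166969
Highest score → defect.

defect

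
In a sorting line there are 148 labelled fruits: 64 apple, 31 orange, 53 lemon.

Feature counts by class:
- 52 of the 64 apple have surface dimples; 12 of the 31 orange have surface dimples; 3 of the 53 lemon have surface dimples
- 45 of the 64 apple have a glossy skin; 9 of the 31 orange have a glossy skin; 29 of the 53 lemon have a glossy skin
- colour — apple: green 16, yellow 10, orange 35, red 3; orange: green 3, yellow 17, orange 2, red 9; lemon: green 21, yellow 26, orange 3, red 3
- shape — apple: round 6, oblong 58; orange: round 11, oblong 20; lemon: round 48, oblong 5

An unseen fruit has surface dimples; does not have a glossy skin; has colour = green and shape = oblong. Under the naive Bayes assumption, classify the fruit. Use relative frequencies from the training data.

apple: (64/148) × (52/64) × (19/64) × (16/64) × (58/64) ≈ 0.0236322
orange: (31/148) × (12/31) × (22/31) × (3/31) × (20/31) ≈ 0.0035926
lemon: (53/148) × (3/53) × (24/53) × (21/53) × (5/53) ≈ 0.000343109
Highest score → apple.

apple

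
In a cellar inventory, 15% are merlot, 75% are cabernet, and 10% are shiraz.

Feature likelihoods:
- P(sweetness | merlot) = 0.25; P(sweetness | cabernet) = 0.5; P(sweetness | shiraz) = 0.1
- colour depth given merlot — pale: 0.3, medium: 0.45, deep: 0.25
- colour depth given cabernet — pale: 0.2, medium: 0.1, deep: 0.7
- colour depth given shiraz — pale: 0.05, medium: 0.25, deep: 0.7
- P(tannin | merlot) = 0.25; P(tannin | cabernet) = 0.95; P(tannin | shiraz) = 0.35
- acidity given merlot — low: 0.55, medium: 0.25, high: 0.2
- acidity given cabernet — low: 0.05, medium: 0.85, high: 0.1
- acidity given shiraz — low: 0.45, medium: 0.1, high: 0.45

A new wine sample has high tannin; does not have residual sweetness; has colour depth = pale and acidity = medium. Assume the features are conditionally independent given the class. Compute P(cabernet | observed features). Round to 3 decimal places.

0.964

merlot: 0.15 × (1−0.25) × 0.3 × 0.25 × 0.25 = 0.002109375
cabernet: 0.75 × (1−0.5) × 0.2 × 0.95 × 0.85 = 0.0605625
shiraz: 0.1 × (1−0.1) × 0.05 × 0.35 × 0.1 = 0.0001575
P(cabernet | x) = 0.0605625 / 0.062829375 ≈ 0.964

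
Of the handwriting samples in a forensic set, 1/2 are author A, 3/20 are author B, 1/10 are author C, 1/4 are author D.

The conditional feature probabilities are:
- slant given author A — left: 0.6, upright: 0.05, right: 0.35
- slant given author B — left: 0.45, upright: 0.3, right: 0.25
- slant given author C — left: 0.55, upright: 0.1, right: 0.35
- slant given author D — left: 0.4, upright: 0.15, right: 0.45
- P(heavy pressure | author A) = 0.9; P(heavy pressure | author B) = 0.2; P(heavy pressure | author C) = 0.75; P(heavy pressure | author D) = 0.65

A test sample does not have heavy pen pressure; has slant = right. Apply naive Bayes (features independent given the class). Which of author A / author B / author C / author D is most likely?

author A: 0.5 × 0.35 × (1−0.9) = 0.0175
author B: 0.15 × 0.25 × (1−0.2) = 0.03
author C: 0.1 × 0.35 × (1−0.75) = 0.00875
author D: 0.25 × 0.45 × (1−0.65) = 0.039375
Highest score → author D.

author D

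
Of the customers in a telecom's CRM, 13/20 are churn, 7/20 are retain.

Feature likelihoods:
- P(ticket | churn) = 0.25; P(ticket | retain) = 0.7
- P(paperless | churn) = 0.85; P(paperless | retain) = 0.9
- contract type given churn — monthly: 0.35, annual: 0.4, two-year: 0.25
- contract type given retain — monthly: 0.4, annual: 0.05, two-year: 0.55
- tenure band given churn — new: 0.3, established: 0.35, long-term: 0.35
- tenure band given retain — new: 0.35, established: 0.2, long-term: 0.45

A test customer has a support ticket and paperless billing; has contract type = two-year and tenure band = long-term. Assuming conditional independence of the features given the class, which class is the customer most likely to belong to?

retain

churn: 0.65 × 0.25 × 0.85 × 0.25 × 0.35 = 0.0120859375
retain: 0.35 × 0.7 × 0.9 × 0.55 × 0.45 = 0.05457375
Highest score → retain.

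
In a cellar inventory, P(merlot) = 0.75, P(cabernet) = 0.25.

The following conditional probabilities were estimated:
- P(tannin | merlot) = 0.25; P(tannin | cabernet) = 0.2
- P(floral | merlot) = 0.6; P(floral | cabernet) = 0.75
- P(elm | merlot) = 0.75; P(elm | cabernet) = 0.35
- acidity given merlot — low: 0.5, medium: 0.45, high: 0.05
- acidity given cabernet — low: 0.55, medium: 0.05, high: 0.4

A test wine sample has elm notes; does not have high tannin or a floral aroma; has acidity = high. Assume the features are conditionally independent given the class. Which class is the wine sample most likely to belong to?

merlot: 0.75 × (1−0.25) × (1−0.6) × 0.75 × 0.05 = 0.0084375
cabernet: 0.25 × (1−0.2) × (1−0.75) × 0.35 × 0.4 = 0.007
Highest score → merlot.

merlot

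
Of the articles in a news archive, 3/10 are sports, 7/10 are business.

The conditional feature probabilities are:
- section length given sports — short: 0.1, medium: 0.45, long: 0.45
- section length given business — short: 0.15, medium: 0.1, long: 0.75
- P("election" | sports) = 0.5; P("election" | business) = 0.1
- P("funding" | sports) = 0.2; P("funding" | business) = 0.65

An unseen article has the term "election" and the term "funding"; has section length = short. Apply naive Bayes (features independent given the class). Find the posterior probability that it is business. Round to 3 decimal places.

sports: 0.3 × 0.1 × 0.5 × 0.2 = 0.003
business: 0.7 × 0.15 × 0.1 × 0.65 = 0.006825
P(business | x) = 0.006825 / 0.009825 ≈ 0.695

0.695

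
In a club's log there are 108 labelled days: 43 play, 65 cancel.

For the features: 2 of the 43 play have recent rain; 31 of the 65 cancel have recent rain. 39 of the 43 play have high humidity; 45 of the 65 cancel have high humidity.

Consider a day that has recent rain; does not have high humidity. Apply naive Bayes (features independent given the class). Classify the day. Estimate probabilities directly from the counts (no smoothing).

cancel

play: (43/108) × (2/43) × (4/43) ≈ 0.00172265
cancel: (65/108) × (31/65) × (20/65) ≈ 0.0883191
Highest score → cancel.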